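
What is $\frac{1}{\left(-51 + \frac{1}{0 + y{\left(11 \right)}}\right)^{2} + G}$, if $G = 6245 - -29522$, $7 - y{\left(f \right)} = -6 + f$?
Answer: $\frac{4}{153269} \approx 2.6098 \cdot 10^{-5}$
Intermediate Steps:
$y{\left(f \right)} = 13 - f$ ($y{\left(f \right)} = 7 - \left(-6 + f\right) = 13 - f$)
$G = 35767$ ($G = 6245 + 29522 = 35767$)
$\frac{1}{\left(-51 + \frac{1}{0 + y{\left(11 \right)}}\right)^{2} + G} = \frac{1}{\left(-51 + \frac{1}{0 + \left(13 - 11\right)}\right)^{2} + 35767} = \frac{1}{\left(-51 + \frac{1}{0 + 2}\right)^{2} + 35767} = \frac{1}{\left(-51 + \frac{1}{2}\right)^{2} + 35767} = \frac{1}{\left(- \frac{101}{2}\right)^{2} + 35767} = \frac{1}{\frac{10201}{4} + 35767} = \frac{1}{\frac{153269}{4}} = \frac{4}{153269}$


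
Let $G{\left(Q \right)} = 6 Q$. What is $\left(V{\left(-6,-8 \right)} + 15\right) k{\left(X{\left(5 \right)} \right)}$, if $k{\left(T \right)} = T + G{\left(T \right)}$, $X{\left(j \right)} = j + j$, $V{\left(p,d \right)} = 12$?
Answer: $1890$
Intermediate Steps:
$X{\left(j \right)} = 2 j$
$k{\left(T \right)} = 7 T$ ($k{\left(T \right)} = T + 6 T = 7 T$)
$\left(V{\left(-6,-8 \right)} + 15\right) k{\left(X{\left(5 \right)} \right)} = \left(12 + 15\right) 7 \cdot 2 \cdot 5 = 27 \cdot 7 \cdot 10 = 27 \cdot 70 = 1890$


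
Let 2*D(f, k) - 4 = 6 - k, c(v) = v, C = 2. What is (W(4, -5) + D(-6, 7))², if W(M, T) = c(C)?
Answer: 49/4 ≈ 12.250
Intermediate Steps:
D(f, k) = 5 - k/2 (D(f, k) = 2 + (6 - k)/2 = 2 + (3 - k/2) = 5 - k/2)
W(M, T) = 2
(W(4, -5) + D(-6, 7))² = (2 + (5 - ½*7))² = (2 + (5 - 7/2))² = (2 + 3/2)² = (7/2)² = 49/4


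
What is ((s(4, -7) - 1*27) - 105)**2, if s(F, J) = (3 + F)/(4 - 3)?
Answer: 15625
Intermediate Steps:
s(F, J) = 3 + F (s(F, J) = (3 + F)/1 = (3 + F)*1 = 3 + F)
((s(4, -7) - 1*27) - 105)**2 = (((3 + 4) - 1*27) - 105)**2 = ((7 - 27) - 105)**2 = (-20 - 105)**2 = (-125)**2 = 15625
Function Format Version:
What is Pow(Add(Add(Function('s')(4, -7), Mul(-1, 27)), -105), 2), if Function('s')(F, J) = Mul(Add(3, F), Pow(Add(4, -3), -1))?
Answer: 15625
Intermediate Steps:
Function('s')(F, J) = Add(3, F) (Function('s')(F, J) = Mul(Add(3, F), Pow(1, -1)) = Mul(Add(3, F), 1) = Add(3, F))
Pow(Add(Add(Function('s')(4, -7), Mul(-1, 27)), -105), 2) = Pow(Add(Add(Add(3, 4), Mul(-1, 27)), -105), 2) = Pow(Add(Add(7, -27), -105), 2) = Pow(Add(-20, -105), 2) = Pow(-125, 2) = 15625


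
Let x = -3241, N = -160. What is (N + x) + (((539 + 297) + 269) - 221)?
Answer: -2517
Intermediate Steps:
(N + x) + (((539 + 297) + 269) - 221) = (-160 - 3241) + (((539 + 297) + 269) - 221) = -3401 + ((836 + 269) - 221) = -3401 + (1105 - 221) = -3401 + 884 = -2517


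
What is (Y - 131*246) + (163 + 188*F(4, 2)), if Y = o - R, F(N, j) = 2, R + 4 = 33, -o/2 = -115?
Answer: -31486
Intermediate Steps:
o = 230 (o = -2*(-115) = 230)
R = 29 (R = -4 + 33 = 29)
Y = 201 (Y = 230 - 1*29 = 230 - 29 = 201)
(Y - 131*246) + (163 + 188*F(4, 2)) = (201 - 131*246) + (163 + 188*2) = (201 - 32226) + (163 + 376) = -32025 + 539 = -31486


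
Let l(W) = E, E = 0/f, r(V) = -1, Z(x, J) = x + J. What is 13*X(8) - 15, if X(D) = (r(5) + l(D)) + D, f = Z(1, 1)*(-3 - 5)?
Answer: 76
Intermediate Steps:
Z(x, J) = J + x
f = -16 (f = (1 + 1)*(-3 - 5) = 2*(-8) = -16)
E = 0 (E = 0/(-16) = 0*(-1/16) = 0)
l(W) = 0
X(D) = -1 + D (X(D) = (-1 + 0) + D = -1 + D)
13*X(8) - 15 = 13*(-1 + 8) - 15 = 13*7 - 15 = 91 - 15 = 76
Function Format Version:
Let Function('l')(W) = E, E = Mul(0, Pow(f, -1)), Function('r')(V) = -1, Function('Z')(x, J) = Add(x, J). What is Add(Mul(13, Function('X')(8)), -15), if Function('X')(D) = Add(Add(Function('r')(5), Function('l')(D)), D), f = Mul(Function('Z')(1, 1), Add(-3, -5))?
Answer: 76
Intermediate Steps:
Function('Z')(x, J) = Add(J, x)
f = -16 (f = Mul(Add(1, 1), Add(-3, -5)) = Mul(2, -8) = -16)
E = 0 (E = Mul(0, Pow(-16, -1)) = Mul(0, Rational(-1, 16)) = 0)
Function('l')(W) = 0
Function('X')(D) = Add(-1, D) (Function('X')(D) = Add(Add(-1, 0), D) = Add(-1, D))
Add(Mul(13, Function('X')(8)), -15) = Add(Mul(13, Add(-1, 8)), -15) = Add(Mul(13, 7), -15) = Add(91, -15) = 76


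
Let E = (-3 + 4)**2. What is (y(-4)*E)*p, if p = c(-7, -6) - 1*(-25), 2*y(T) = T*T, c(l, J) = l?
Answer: 144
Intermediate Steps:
y(T) = T**2/2 (y(T) = (T*T)/2 = T**2/2)
E = 1 (E = 1**2 = 1)
p = 18 (p = -7 - 1*(-25) = -7 + 25 = 18)
(y(-4)*E)*p = (((1/2)*(-4)**2)*1)*18 = (((1/2)*16)*1)*18 = (8*1)*18 = 8*18 = 144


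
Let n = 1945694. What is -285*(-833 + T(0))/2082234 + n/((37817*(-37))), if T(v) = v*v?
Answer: -177105059031/138739152266 ≈ -1.2765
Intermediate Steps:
T(v) = v²
-285*(-833 + T(0))/2082234 + n/((37817*(-37))) = -285*(-833 + 0²)/2082234 + 1945694/((37817*(-37))) = -285*(-833 + 0)*(1/2082234) + 1945694/(-1399229) = -285*(-833)*(1/2082234) + 1945694*(-1/1399229) = 237405*(1/2082234) - 1945694/1399229 = 11305/99154 - 1945694/1399229 = -177105059031/138739152266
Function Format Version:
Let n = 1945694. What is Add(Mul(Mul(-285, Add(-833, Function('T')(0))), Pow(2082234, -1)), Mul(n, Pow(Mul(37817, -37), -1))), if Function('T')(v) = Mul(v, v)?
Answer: Rational(-177105059031, 138739152266) ≈ -1.2765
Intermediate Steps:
Function('T')(v) = Pow(v, 2)
Add(Mul(Mul(-285, Add(-833, Function('T')(0))), Pow(2082234, -1)), Mul(n, Pow(Mul(37817, -37), -1))) = Add(Mul(Mul(-285, Add(-833, Pow(0, 2))), Pow(2082234, -1)), Mul(1945694, Pow(Mul(37817, -37), -1))) = Add(Mul(Mul(-285, Add(-833, 0)), Rational(1, 2082234)), Mul(1945694, Pow(-1399229, -1))) = Add(Mul(Mul(-285, -833), Rational(1, 2082234)), Mul(1945694, Rational(-1, 1399229))) = Add(Mul(237405, Rational(1, 2082234)), Rational(-1945694, 1399229)) = Add(Rational(11305, 99154), Rational(-1945694, 1399229)) = Rational(-177105059031, 138739152266)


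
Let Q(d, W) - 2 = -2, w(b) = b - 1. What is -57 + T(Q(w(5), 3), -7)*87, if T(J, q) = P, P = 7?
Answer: 552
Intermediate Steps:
w(b) = -1 + b
Q(d, W) = 0 (Q(d, W) = 2 - 2 = 0)
T(J, q) = 7
-57 + T(Q(w(5), 3), -7)*87 = -57 + 7*87 = -57 + 609 = 552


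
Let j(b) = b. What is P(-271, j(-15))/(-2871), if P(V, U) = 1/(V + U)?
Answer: 1/821106 ≈ 1.2179e-6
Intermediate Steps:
P(V, U) = 1/(U + V)
P(-271, j(-15))/(-2871) = 1/(-15 - 271*(-2871)) = -1/2871/(-286) = -1/286*(-1/2871) = 1/821106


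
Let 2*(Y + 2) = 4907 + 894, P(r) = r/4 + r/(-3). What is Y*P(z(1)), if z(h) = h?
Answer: -5797/24 ≈ -241.54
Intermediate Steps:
P(r) = -r/12 (P(r) = r*(¼) + r*(-⅓) = r/4 - r/3 = -r/12)
Y = 5797/2 (Y = -2 + (4907 + 894)/2 = -2 + (½)*5801 = -2 + 5801/2 = 5797/2 ≈ 2898.5)
Y*P(z(1)) = 5797*(-1/12*1)/2 = (5797/2)*(-1/12) = -5797/24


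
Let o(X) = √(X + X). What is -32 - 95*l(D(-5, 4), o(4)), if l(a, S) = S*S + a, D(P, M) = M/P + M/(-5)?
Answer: -640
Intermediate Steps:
o(X) = √2*√X (o(X) = √(2*X) = √2*√X)
D(P, M) = -M/5 + M/P (D(P, M) = M/P + M*(-⅕) = M/P - M/5 = -M/5 + M/P)
l(a, S) = a + S² (l(a, S) = S² + a = a + S²)
-32 - 95*l(D(-5, 4), o(4)) = -32 - 95*((-⅕*4 + 4/(-5)) + (√2*√4)²) = -32 - 95*((-⅘ + 4*(-⅕)) + (√2*2)²) = -32 - 95*((-⅘ - ⅘) + (2*√2)²) = -32 - 95*(-8/5 + 8) = -32 - 95*32/5 = -32 - 608 = -640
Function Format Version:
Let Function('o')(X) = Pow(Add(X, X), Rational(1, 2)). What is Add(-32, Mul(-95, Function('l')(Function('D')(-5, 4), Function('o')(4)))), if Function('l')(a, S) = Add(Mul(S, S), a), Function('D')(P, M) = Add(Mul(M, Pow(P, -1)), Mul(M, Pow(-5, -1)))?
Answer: -640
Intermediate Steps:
Function('o')(X) = Mul(Pow(2, Rational(1, 2)), Pow(X, Rational(1, 2))) (Function('o')(X) = Pow(Mul(2, X), Rational(1, 2)) = Mul(Pow(2, Rational(1, 2)), Pow(X, Rational(1, 2))))
Function('D')(P, M) = Add(Mul(Rational(-1, 5), M), Mul(M, Pow(P, -1))) (Function('D')(P, M) = Add(Mul(M, Pow(P, -1)), Mul(M, Rational(-1, 5))) = Add(Mul(M, Pow(P, -1)), Mul(Rational(-1, 5), M)) = Add(Mul(Rational(-1, 5), M), Mul(M, Pow(P, -1))))
Function('l')(a, S) = Add(a, Pow(S, 2)) (Function('l')(a, S) = Add(Pow(S, 2), a) = Add(a, Pow(S, 2)))
Add(-32, Mul(-95, Function('l')(Function('D')(-5, 4), Function('o')(4)))) = Add(-32, Mul(-95, Add(Add(Mul(Rational(-1, 5), 4), Mul(4, Pow(-5, -1))), Pow(Mul(Pow(2, Rational(1, 2)), Pow(4, Rational(1, 2))), 2)))) = Add(-32, Mul(-95, Add(Add(Rational(-4, 5), Mul(4, Rational(-1, 5))), Pow(Mul(Pow(2, Rational(1, 2)), 2), 2)))) = Add(-32, Mul(-95, Add(Add(Rational(-4, 5), Rational(-4, 5)), Pow(Mul(2, Pow(2, Rational(1, 2))), 2)))) = Add(-32, Mul(-95, Add(Rational(-8, 5), 8))) = Add(-32, Mul(-95, Rational(32, 5))) = Add(-32, -608) = -640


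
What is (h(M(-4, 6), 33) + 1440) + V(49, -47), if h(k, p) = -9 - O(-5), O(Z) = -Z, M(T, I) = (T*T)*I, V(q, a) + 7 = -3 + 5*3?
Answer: 1431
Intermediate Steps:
V(q, a) = 5 (V(q, a) = -7 + (-3 + 5*3) = -7 + (-3 + 15) = -7 + 12 = 5)
M(T, I) = I*T² (M(T, I) = T²*I = I*T²)
h(k, p) = -14 (h(k, p) = -9 - (-1)*(-5) = -9 - 1*5 = -9 - 5 = -14)
(h(M(-4, 6), 33) + 1440) + V(49, -47) = (-14 + 1440) + 5 = 1426 + 5 = 1431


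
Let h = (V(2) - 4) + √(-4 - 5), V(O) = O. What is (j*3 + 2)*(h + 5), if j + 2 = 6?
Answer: 42 + 42*I ≈ 42.0 + 42.0*I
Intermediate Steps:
j = 4 (j = -2 + 6 = 4)
h = -2 + 3*I (h = (2 - 4) + √(-4 - 5) = -2 + √(-9) = -2 + 3*I ≈ -2.0 + 3.0*I)
(j*3 + 2)*(h + 5) = (4*3 + 2)*((-2 + 3*I) + 5) = (12 + 2)*(3 + 3*I) = 14*(3 + 3*I) = 42 + 42*I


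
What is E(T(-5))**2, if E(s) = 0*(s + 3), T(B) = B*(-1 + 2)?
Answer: 0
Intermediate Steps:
T(B) = B (T(B) = B*1 = B)
E(s) = 0 (E(s) = 0*(3 + s) = 0)
E(T(-5))**2 = 0**2 = 0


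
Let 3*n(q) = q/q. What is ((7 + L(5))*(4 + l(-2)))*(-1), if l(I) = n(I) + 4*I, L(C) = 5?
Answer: 44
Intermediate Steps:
n(q) = ⅓ (n(q) = (q/q)/3 = (⅓)*1 = ⅓)
l(I) = ⅓ + 4*I
((7 + L(5))*(4 + l(-2)))*(-1) = ((7 + 5)*(4 + (⅓ + 4*(-2))))*(-1) = (12*(4 + (⅓ - 8)))*(-1) = (12*(4 - 23/3))*(-1) = (12*(-11/3))*(-1) = -44*(-1) = 44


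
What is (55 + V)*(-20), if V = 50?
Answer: -2100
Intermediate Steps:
(55 + V)*(-20) = (55 + 50)*(-20) = 105*(-20) = -2100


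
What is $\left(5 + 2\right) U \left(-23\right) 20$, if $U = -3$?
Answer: $9660$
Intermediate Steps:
$\left(5 + 2\right) U \left(-23\right) 20 = \left(5 + 2\right) \left(-3\right) \left(-23\right) 20 = 7 \left(-3\right) \left(-23\right) 20 = \left(-21\right) \left(-23\right) 20 = 483 \cdot 20 = 9660$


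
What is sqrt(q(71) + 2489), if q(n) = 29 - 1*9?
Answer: sqrt(2509) ≈ 50.090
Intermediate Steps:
q(n) = 20 (q(n) = 29 - 9 = 20)
sqrt(q(71) + 2489) = sqrt(20 + 2489) = sqrt(2509)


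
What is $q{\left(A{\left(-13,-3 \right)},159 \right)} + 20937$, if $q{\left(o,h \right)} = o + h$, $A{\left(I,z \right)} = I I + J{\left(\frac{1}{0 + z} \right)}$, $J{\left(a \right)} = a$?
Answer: $\frac{63794}{3} \approx 21265.0$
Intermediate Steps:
$A{\left(I,z \right)} = I^{2} + \frac{1}{z}$ ($A{\left(I,z \right)} = I I + \frac{1}{0 + z} = I^{2} + \frac{1}{z}$)
$q{\left(o,h \right)} = h + o$
$q{\left(A{\left(-13,-3 \right)},159 \right)} + 20937 = \left(159 + \left(\left(-13\right)^{2} + \frac{1}{-3}\right)\right) + 20937 = \left(159 + \left(169 - \frac{1}{3}\right)\right) + 20937 = \left(159 + \frac{506}{3}\right) + 20937 = \frac{983}{3} + 20937 = \frac{63794}{3}$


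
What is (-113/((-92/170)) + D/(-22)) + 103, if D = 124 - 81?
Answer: 78392/253 ≈ 309.85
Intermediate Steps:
D = 43
(-113/((-92/170)) + D/(-22)) + 103 = (-113/((-92/170)) + 43/(-22)) + 103 = (-113/((-92*1/170)) + 43*(-1/22)) + 103 = (-113/(-46/85) - 43/22) + 103 = (-113*(-85/46) - 43/22) + 103 = (9605/46 - 43/22) + 103 = 52333/253 + 103 = 78392/253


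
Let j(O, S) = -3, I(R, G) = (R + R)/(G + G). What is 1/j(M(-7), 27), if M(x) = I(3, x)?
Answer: -1/3 ≈ -0.33333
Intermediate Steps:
I(R, G) = R/G (I(R, G) = (2*R)/((2*G)) = (2*R)*(1/(2*G)) = R/G)
M(x) = 3/x
1/j(M(-7), 27) = 1/(-3) = -1/3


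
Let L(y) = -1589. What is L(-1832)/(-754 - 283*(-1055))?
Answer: -1589/297811 ≈ -0.0053356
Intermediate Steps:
L(-1832)/(-754 - 283*(-1055)) = -1589/(-754 - 283*(-1055)) = -1589/(-754 + 298565) = -1589/297811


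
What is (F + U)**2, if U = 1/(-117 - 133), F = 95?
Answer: 564015001/62500 ≈ 9024.2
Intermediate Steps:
U = -1/250 (U = 1/(-250) = -1/250 ≈ -0.0040000)
(F + U)**2 = (95 - 1/250)**2 = (23749/250)**2 = 564015001/62500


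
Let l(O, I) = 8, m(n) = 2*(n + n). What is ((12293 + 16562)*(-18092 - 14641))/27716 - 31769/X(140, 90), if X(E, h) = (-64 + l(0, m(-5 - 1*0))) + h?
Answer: -16496936957/471172 ≈ -35013.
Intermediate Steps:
m(n) = 4*n (m(n) = 2*(2*n) = 4*n)
X(E, h) = -56 + h (X(E, h) = (-64 + 8) + h = -56 + h)
((12293 + 16562)*(-18092 - 14641))/27716 - 31769/X(140, 90) = ((12293 + 16562)*(-18092 - 14641))/27716 - 31769/(-56 + 90) = (28855*(-32733))*(1/27716) - 31769/34 = -944510715*1/27716 - 31769*1/34 = -944510715/27716 - 31769/34 = -16496936957/471172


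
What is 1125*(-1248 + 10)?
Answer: -1392750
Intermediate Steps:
1125*(-1248 + 10) = 1125*(-1238) = -1392750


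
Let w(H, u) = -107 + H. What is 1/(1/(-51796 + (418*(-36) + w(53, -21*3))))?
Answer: -66898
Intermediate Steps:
1/(1/(-51796 + (418*(-36) + w(53, -21*3)))) = 1/(1/(-51796 + (418*(-36) + (-107 + 53)))) = 1/(1/(-51796 + (-15048 - 54))) = 1/(1/(-51796 - 15102)) = 1/(1/(-66898)) = 1/(-1/66898) = -66898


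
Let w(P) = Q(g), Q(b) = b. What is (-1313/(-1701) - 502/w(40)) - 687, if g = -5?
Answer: -4982468/8505 ≈ -585.83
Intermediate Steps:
w(P) = -5
(-1313/(-1701) - 502/w(40)) - 687 = (-1313/(-1701) - 502/(-5)) - 687 = (-1313*(-1/1701) - 502*(-⅕)) - 687 = (1313/1701 + 502/5) - 687 = 860467/8505 - 687 = -4982468/8505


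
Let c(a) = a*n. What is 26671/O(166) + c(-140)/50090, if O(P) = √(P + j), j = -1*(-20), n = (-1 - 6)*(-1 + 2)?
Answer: 98/5009 + 26671*√186/186 ≈ 1955.6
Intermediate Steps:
n = -7 (n = -7*1 = -7)
j = 20
c(a) = -7*a (c(a) = a*(-7) = -7*a)
O(P) = √(20 + P) (O(P) = √(P + 20) = √(20 + P))
26671/O(166) + c(-140)/50090 = 26671/(√(20 + 166)) - 7*(-140)/50090 = 26671/(√186) + 980*(1/50090) = 26671*(√186/186) + 98/5009 = 26671*√186/186 + 98/5009 = 98/5009 + 26671*√186/186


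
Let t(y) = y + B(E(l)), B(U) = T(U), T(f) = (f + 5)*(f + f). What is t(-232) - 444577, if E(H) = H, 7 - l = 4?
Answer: -444761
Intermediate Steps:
l = 3 (l = 7 - 1*4 = 7 - 4 = 3)
T(f) = 2*f*(5 + f) (T(f) = (5 + f)*(2*f) = 2*f*(5 + f))
B(U) = 2*U*(5 + U)
t(y) = 48 + y (t(y) = y + 2*3*(5 + 3) = y + 2*3*8 = y + 48 = 48 + y)
t(-232) - 444577 = (48 - 232) - 444577 = -184 - 444577 = -444761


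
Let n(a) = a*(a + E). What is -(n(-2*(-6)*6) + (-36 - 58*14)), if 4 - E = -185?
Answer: -17944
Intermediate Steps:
E = 189 (E = 4 - 1*(-185) = 4 + 185 = 189)
n(a) = a*(189 + a) (n(a) = a*(a + 189) = a*(189 + a))
-(n(-2*(-6)*6) + (-36 - 58*14)) = -((-2*(-6)*6)*(189 - 2*(-6)*6) + (-36 - 58*14)) = -((12*6)*(189 + 12*6) + (-36 - 812)) = -(72*(189 + 72) - 848) = -(72*261 - 848) = -(18792 - 848) = -1*17944 = -17944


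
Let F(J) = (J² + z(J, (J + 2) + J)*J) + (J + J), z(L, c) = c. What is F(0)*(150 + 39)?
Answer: 0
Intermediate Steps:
F(J) = J² + 2*J + J*(2 + 2*J) (F(J) = (J² + ((J + 2) + J)*J) + (J + J) = (J² + ((2 + J) + J)*J) + 2*J = (J² + (2 + 2*J)*J) + 2*J = (J² + J*(2 + 2*J)) + 2*J = J² + 2*J + J*(2 + 2*J))
F(0)*(150 + 39) = (0*(4 + 3*0))*(150 + 39) = (0*(4 + 0))*189 = (0*4)*189 = 0*189 = 0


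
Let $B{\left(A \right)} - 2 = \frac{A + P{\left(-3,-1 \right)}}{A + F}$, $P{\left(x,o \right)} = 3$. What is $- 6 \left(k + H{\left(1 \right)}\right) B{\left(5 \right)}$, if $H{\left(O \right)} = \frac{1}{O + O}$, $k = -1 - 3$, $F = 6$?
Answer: $\frac{630}{11} \approx 57.273$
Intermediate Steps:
$k = -4$
$H{\left(O \right)} = \frac{1}{2 O}$
$B{\left(A \right)} = 2 + \frac{3 + A}{6 + A}$ ($B{\left(A \right)} = 2 + \frac{A + 3}{A + 6} = 2 + \frac{3 + A}{6 + A}$)
$- 6 \left(k + H{\left(1 \right)}\right) B{\left(5 \right)} = - 6 \left(-4 + \frac{1}{2 \cdot 1}\right) \frac{3 \left(5 + 5\right)}{6 + 5} = - 6 \left(-4 + \frac{1}{2} \cdot 1\right) 3 \cdot \frac{1}{11} \cdot 10 = - 6 \left(-4 + \frac{1}{2}\right) 3 \cdot \frac{1}{11} \cdot 10 = \left(-6\right) \left(- \frac{7}{2}\right) \frac{30}{11} = 21 \cdot \frac{30}{11} = \frac{630}{11}$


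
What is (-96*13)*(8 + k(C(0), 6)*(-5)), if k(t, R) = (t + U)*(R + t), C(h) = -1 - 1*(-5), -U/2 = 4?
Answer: -259584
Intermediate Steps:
U = -8 (U = -2*4 = -8)
C(h) = 4 (C(h) = -1 + 5 = 4)
k(t, R) = (-8 + t)*(R + t) (k(t, R) = (t - 8)*(R + t) = (-8 + t)*(R + t))
(-96*13)*(8 + k(C(0), 6)*(-5)) = (-96*13)*(8 + (4² - 8*6 - 8*4 + 6*4)*(-5)) = -1248*(8 + (16 - 48 - 32 + 24)*(-5)) = -1248*(8 - 40*(-5)) = -1248*(8 + 200) = -1248*208 = -259584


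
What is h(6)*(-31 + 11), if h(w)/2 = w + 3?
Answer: -360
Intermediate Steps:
h(w) = 6 + 2*w (h(w) = 2*(w + 3) = 2*(3 + w) = 6 + 2*w)
h(6)*(-31 + 11) = (6 + 2*6)*(-31 + 11) = (6 + 12)*(-20) = 18*(-20) = -360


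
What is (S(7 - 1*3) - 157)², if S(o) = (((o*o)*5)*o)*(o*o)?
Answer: 24631369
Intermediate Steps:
S(o) = 5*o⁵ (S(o) = ((o²*5)*o)*o² = ((5*o²)*o)*o² = (5*o³)*o² = 5*o⁵)
(S(7 - 1*3) - 157)² = (5*(7 - 1*3)⁵ - 157)² = (5*(7 - 3)⁵ - 157)² = (5*4⁵ - 157)² = (5*1024 - 157)² = (5120 - 157)² = 4963² = 24631369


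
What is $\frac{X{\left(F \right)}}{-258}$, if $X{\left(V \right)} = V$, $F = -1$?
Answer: $\frac{1}{258} \approx 0.003876$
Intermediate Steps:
$\frac{X{\left(F \right)}}{-258} = - \frac{1}{-258} = \left(-1\right) \left(- \frac{1}{258}\right) = \frac{1}{258}$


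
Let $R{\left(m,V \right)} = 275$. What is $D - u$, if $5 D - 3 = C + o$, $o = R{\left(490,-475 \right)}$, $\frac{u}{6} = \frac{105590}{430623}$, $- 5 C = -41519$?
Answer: $\frac{6153921269}{3588525} \approx 1714.9$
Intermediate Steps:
$C = \frac{41519}{5}$ ($C = \left(- \frac{1}{5}\right) \left(-41519\right) = \frac{41519}{5} \approx 8303.8$)
$u = \frac{211180}{143541}$ ($u = 6 \cdot \frac{105590}{430623} = \frac{211180}{143541} \approx 1.4712$)
$o = 275$
$D = \frac{42909}{25}$ ($D = \frac{3}{5} + \frac{\frac{41519}{5} + 275}{5} = \frac{3}{5} + \frac{1}{5} \cdot \frac{42894}{5} = \frac{3}{5} + \frac{42894}{25} = \frac{42909}{25} \approx 1716.4$)
$D - u = \frac{42909}{25} - \frac{211180}{143541} = \frac{6153921269}{3588525}$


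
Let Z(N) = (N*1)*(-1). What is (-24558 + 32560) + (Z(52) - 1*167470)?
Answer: -159520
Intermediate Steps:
Z(N) = -N (Z(N) = N*(-1) = -N)
(-24558 + 32560) + (Z(52) - 1*167470) = (-24558 + 32560) + (-1*52 - 1*167470) = 8002 + (-52 - 167470) = 8002 - 167522 = -159520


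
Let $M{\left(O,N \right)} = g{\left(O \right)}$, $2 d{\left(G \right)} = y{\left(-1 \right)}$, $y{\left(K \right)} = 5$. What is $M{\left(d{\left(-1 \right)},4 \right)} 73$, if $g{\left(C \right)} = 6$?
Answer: $438$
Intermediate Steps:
$d{\left(G \right)} = \frac{5}{2}$ ($d{\left(G \right)} = \frac{1}{2} \cdot 5 = \frac{5}{2}$)
$M{\left(O,N \right)} = 6$
$M{\left(d{\left(-1 \right)},4 \right)} 73 = 6 \cdot 73 = 438$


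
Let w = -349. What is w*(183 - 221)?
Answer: 13262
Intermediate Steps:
w*(183 - 221) = -349*(183 - 221) = -349*(-38) = 13262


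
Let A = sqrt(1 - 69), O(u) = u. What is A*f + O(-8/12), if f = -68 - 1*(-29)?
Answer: -2/3 - 78*I*sqrt(17) ≈ -0.66667 - 321.6*I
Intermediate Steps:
A = 2*I*sqrt(17) (A = sqrt(-68) = 2*I*sqrt(17) ≈ 8.2462*I)
f = -39 (f = -68 + 29 = -39)
A*f + O(-8/12) = (2*I*sqrt(17))*(-39) - 8/12 = -78*I*sqrt(17) - 8*1/12 = -78*I*sqrt(17) - 2/3 = -2/3 - 78*I*sqrt(17)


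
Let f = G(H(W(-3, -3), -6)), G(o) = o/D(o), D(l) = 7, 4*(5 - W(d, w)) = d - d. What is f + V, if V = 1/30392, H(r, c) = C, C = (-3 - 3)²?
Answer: 1094119/212744 ≈ 5.1429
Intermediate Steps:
W(d, w) = 5 (W(d, w) = 5 - (d - d)/4 = 5 - ¼*0 = 5 + 0 = 5)
C = 36 (C = (-6)² = 36)
H(r, c) = 36
G(o) = o/7
f = 36/7 (f = (⅐)*36 = 36/7 ≈ 5.1429)
V = 1/30392 ≈ 3.2903e-5
f + V = 36/7 + 1/30392 = 1094119/212744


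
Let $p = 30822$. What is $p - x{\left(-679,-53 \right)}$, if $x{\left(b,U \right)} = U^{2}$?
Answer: $28013$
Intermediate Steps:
$p - x{\left(-679,-53 \right)} = 30822 - \left(-53\right)^{2} = 30822 - 2809 = 28013$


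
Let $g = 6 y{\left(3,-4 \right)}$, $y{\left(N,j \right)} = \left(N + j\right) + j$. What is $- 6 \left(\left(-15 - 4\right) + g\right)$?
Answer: $294$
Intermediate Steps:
$y{\left(N,j \right)} = N + 2 j$
$g = -30$ ($g = 6 \left(3 + 2 \left(-4\right)\right) = 6 \left(3 - 8\right) = 6 \left(-5\right) = -30$)
$- 6 \left(\left(-15 - 4\right) + g\right) = - 6 \left(\left(-15 - 4\right) - 30\right) = - 6 \left(-19 - 30\right) = \left(-6\right) \left(-49\right) = 294$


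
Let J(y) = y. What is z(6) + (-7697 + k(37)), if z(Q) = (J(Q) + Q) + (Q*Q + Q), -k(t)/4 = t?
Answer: -7791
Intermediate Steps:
k(t) = -4*t
z(Q) = Q**2 + 3*Q (z(Q) = (Q + Q) + (Q*Q + Q) = 2*Q + (Q**2 + Q) = 2*Q + (Q + Q**2) = Q**2 + 3*Q)
z(6) + (-7697 + k(37)) = 6*(3 + 6) + (-7697 - 4*37) = 6*9 + (-7697 - 148) = 54 - 7845 = -7791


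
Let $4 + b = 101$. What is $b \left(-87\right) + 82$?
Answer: $-8357$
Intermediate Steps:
$b = 97$ ($b = -4 + 101 = 97$)
$b \left(-87\right) + 82 = 97 \left(-87\right) + 82 = -8439 + 82 = -8357$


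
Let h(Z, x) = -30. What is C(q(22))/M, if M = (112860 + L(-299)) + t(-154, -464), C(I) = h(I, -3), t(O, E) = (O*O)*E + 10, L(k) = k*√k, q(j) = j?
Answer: 21782708/7908107912281 - 598*I*√299/7908107912281 ≈ 2.7545e-6 - 1.3076e-9*I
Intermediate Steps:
L(k) = k^(3/2)
t(O, E) = 10 + E*O² (t(O, E) = O²*E + 10 = E*O² + 10 = 10 + E*O²)
C(I) = -30
M = -10891354 - 299*I*√299 (M = (112860 + (-299)^(3/2)) + (10 - 464*(-154)²) = (112860 - 299*I*√299) + (10 - 464*23716) = (112860 - 299*I*√299) + (10 - 11004224) = (112860 - 299*I*√299) - 11004214 = -10891354 - 299*I*√299 ≈ -1.0891e+7 - 5170.2*I)
C(q(22))/M = -30/(-10891354 - 299*I*√299)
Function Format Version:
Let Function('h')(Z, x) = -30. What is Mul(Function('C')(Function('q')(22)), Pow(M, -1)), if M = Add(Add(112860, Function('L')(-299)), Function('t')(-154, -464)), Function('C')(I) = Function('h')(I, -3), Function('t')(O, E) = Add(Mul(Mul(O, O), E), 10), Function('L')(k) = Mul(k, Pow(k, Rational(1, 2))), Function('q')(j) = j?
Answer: Add(Rational(21782708, 7908107912281), Mul(Rational(-598, 7908107912281), I, Pow(299, Rational(1, 2)))) ≈ Add(2.7545e-6, Mul(-1.3076e-9, I))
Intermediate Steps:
Function('L')(k) = Pow(k, Rational(3, 2))
Function('t')(O, E) = Add(10, Mul(E, Pow(O, 2))) (Function('t')(O, E) = Add(Mul(Pow(O, 2), E), 10) = Add(Mul(E, Pow(O, 2)), 10) = Add(10, Mul(E, Pow(O, 2))))
Function('C')(I) = -30
M = Add(-10891354, Mul(-299, I, Pow(299, Rational(1, 2)))) (M = Add(Add(112860, Pow(-299, Rational(3, 2))), Add(10, Mul(-464, Pow(-154, 2)))) = Add(Add(112860, Mul(-299, I, Pow(299, Rational(1, 2)))), Add(10, Mul(-464, 23716))) = Add(Add(112860, Mul(-299, I, Pow(299, Rational(1, 2)))), Add(10, -11004224)) = Add(Add(112860, Mul(-299, I, Pow(299, Rational(1, 2)))), -11004214) = Add(-10891354, Mul(-299, I, Pow(299, Rational(1, 2)))) ≈ Add(-1.0891e+7, Mul(-5170.2, I)))
Mul(Function('C')(Function('q')(22)), Pow(M, -1)) = Mul(-30, Pow(Add(-10891354, Mul(-299, I, Pow(299, Rational(1, 2)))), -1))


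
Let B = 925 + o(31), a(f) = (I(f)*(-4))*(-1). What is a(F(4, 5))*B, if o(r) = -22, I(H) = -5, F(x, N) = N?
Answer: -18060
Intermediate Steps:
a(f) = -20 (a(f) = -5*(-4)*(-1) = 20*(-1) = -20)
B = 903 (B = 925 - 22 = 903)
a(F(4, 5))*B = -20*903 = -18060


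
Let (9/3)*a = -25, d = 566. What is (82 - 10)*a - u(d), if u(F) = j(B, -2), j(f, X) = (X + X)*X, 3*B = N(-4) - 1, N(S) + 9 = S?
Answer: -608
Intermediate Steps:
N(S) = -9 + S
a = -25/3 (a = (⅓)*(-25) = -25/3 ≈ -8.3333)
B = -14/3 (B = ((-9 - 4) - 1)/3 = (-13 - 1)/3 = (⅓)*(-14) = -14/3 ≈ -4.6667)
j(f, X) = 2*X² (j(f, X) = (2*X)*X = 2*X²)
u(F) = 8 (u(F) = 2*(-2)² = 2*4 = 8)
(82 - 10)*a - u(d) = (82 - 10)*(-25/3) - 1*8 = 72*(-25/3) - 8 = -600 - 8 = -608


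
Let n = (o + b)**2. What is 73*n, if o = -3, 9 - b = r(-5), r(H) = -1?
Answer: 3577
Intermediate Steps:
b = 10 (b = 9 - 1*(-1) = 9 + 1 = 10)
n = 49 (n = (-3 + 10)**2 = 7**2 = 49)
73*n = 73*49 = 3577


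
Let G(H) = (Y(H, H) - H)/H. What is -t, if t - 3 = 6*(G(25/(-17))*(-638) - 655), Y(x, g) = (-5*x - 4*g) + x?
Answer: -30525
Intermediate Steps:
Y(x, g) = -4*g - 4*x
G(H) = -9 (G(H) = ((-4*H - 4*H) - H)/H = (-8*H - H)/H = (-9*H)/H = -9)
t = 30525 (t = 3 + 6*(-9*(-638) - 655) = 3 + 6*(5742 - 655) = 3 + 6*5087 = 3 + 30522 = 30525)
-t = -1*30525 = -30525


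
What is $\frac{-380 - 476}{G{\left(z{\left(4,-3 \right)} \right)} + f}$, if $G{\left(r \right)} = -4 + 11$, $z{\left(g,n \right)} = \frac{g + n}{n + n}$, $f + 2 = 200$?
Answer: $- \frac{856}{205} \approx -4.1756$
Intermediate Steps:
$f = 198$ ($f = -2 + 200 = 198$)
$z{\left(g,n \right)} = \frac{g + n}{2 n}$
$G{\left(r \right)} = 7$
$\frac{-380 - 476}{G{\left(z{\left(4,-3 \right)} \right)} + f} = \frac{-380 - 476}{7 + 198} = - \frac{856}{205}$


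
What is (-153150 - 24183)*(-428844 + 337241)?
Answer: 16244234799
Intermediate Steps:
(-153150 - 24183)*(-428844 + 337241) = -177333*(-91603) = 16244234799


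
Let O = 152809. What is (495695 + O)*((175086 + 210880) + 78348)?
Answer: 301109486256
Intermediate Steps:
(495695 + O)*((175086 + 210880) + 78348) = (495695 + 152809)*((175086 + 210880) + 78348) = 648504*(385966 + 78348) = 648504*464314 = 301109486256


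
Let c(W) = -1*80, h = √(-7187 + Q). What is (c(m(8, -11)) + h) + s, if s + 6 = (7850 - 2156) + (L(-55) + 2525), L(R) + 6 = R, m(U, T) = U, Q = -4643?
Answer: 8072 + 13*I*√70 ≈ 8072.0 + 108.77*I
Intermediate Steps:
L(R) = -6 + R
h = 13*I*√70 (h = √(-7187 - 4643) = √(-11830) = 13*I*√70 ≈ 108.77*I)
c(W) = -80
s = 8152 (s = -6 + ((7850 - 2156) + ((-6 - 55) + 2525)) = -6 + (5694 + (-61 + 2525)) = -6 + (5694 + 2464) = -6 + 8158 = 8152)
(c(m(8, -11)) + h) + s = (-80 + 13*I*√70) + 8152 = 8072 + 13*I*√70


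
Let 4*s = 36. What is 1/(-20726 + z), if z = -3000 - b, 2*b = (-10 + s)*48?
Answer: -1/23702 ≈ -4.2191e-5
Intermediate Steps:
s = 9 (s = (¼)*36 = 9)
b = -24 (b = ((-10 + 9)*48)/2 = (-1*48)/2 = (½)*(-48) = -24)
z = -2976 (z = -3000 - 1*(-24) = -3000 + 24 = -2976)
1/(-20726 + z) = 1/(-20726 - 2976) = 1/(-23702) = -1/23702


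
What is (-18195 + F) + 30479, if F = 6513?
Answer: 18797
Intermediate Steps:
(-18195 + F) + 30479 = (-18195 + 6513) + 30479 = -11682 + 30479 = 18797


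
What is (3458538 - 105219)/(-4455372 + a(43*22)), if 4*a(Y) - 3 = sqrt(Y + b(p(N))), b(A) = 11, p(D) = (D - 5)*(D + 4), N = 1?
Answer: -1810943159355/2406100966699 - 1117773*sqrt(957)/26467110633689 ≈ -0.75265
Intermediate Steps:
p(D) = (-5 + D)*(4 + D)
a(Y) = 3/4 + sqrt(11 + Y)/4 (a(Y) = 3/4 + sqrt(Y + 11)/4 = 3/4 + sqrt(11 + Y)/4)
(3458538 - 105219)/(-4455372 + a(43*22)) = (3458538 - 105219)/(-4455372 + (3/4 + sqrt(11 + 43*22)/4)) = 3353319/(-4455372 + (3/4 + sqrt(11 + 946)/4)) = 3353319/(-4455372 + (3/4 + sqrt(957)/4)) = 3353319/(-17821485/4 + sqrt(957)/4)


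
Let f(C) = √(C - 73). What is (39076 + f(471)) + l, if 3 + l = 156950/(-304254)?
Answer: 5943979796/152127 + √398 ≈ 39092.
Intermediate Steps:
f(C) = √(-73 + C)
l = -534856/152127 (l = -3 + 156950/(-304254) = -3 + 156950*(-1/304254) = -3 - 78475/152127 = -534856/152127 ≈ -3.5159)
(39076 + f(471)) + l = (39076 + √(-73 + 471)) - 534856/152127 = (39076 + √398) - 534856/152127 = 5943979796/152127 + √398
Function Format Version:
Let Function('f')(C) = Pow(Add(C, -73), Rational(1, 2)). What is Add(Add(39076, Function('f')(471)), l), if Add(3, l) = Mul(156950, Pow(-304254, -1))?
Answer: Add(Rational(5943979796, 152127), Pow(398, Rational(1, 2))) ≈ 39092.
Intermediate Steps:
Function('f')(C) = Pow(Add(-73, C), Rational(1, 2))
l = Rational(-534856, 152127) (l = Add(-3, Mul(156950, Pow(-304254, -1))) = Add(-3, Mul(156950, Rational(-1, 304254))) = Add(-3, Rational(-78475, 152127)) = Rational(-534856, 152127) ≈ -3.5159)
Add(Add(39076, Function('f')(471)), l) = Add(Add(39076, Pow(Add(-73, 471), Rational(1, 2))), Rational(-534856, 152127)) = Add(Add(39076, Pow(398, Rational(1, 2))), Rational(-534856, 152127)) = Add(Rational(5943979796, 152127), Pow(398, Rational(1, 2)))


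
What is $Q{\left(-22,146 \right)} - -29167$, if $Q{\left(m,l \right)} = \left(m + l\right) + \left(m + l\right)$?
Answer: $29415$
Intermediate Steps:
$Q{\left(m,l \right)} = 2 l + 2 m$ ($Q{\left(m,l \right)} = \left(l + m\right) + \left(l + m\right) = 2 l + 2 m$)
$Q{\left(-22,146 \right)} - -29167 = \left(2 \cdot 146 + 2 \left(-22\right)\right) - -29167 = \left(292 - 44\right) + 29167 = 248 + 29167 = 29415$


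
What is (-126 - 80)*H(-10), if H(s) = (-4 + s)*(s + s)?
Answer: -57680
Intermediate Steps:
H(s) = 2*s*(-4 + s) (H(s) = (-4 + s)*(2*s) = 2*s*(-4 + s))
(-126 - 80)*H(-10) = (-126 - 80)*(2*(-10)*(-4 - 10)) = -412*(-10)*(-14) = -206*280 = -57680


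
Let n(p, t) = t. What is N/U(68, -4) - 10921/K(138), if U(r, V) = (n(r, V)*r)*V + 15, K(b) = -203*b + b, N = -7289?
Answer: -191142301/30747228 ≈ -6.2166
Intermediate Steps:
K(b) = -202*b
U(r, V) = 15 + r*V**2 (U(r, V) = (V*r)*V + 15 = r*V**2 + 15 = 15 + r*V**2)
N/U(68, -4) - 10921/K(138) = -7289/(15 + 68*(-4)**2) - 10921/((-202*138)) = -7289/(15 + 68*16) - 10921/(-27876) = -7289/(15 + 1088) - 10921*(-1/27876) = -7289/1103 + 10921/27876 = -191142301/30747228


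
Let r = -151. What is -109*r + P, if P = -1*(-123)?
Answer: 16582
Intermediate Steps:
P = 123
-109*r + P = -109*(-151) + 123 = 16459 + 123 = 16582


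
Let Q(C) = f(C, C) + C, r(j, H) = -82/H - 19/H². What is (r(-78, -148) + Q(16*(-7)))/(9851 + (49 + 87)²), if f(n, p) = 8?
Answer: -2265899/620912688 ≈ -0.0036493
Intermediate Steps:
r(j, H) = -82/H - 19/H²
Q(C) = 8 + C
(r(-78, -148) + Q(16*(-7)))/(9851 + (49 + 87)²) = ((-19 - 82*(-148))/(-148)² + (8 + 16*(-7)))/(9851 + (49 + 87)²) = ((-19 + 12136)/21904 + (8 - 112))/(9851 + 136²) = ((1/21904)*12117 - 104)/(9851 + 18496) = (12117/21904 - 104)/28347 = -2265899/21904*1/28347 = -2265899/620912688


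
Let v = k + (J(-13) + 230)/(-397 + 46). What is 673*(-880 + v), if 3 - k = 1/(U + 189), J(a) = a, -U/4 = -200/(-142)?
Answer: -2699032686461/4569669 ≈ -5.9064e+5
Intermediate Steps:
U = -400/71 (U = -(-800)/(-142) = -(-800)*(-1)/142 = -4*100/71 = -400/71 ≈ -5.6338)
k = 38986/13019 (k = 3 - 1/(-400/71 + 189) = 3 - 1/13019/71 = 3 - 1*71/13019 = 3 - 71/13019 = 38986/13019 ≈ 2.9945)
v = 10858963/4569669 (v = 38986/13019 + (-13 + 230)/(-397 + 46) = 38986/13019 + 217/(-351) = 38986/13019 + 217*(-1/351) = 38986/13019 - 217/351 = 10858963/4569669 ≈ 2.3763)
673*(-880 + v) = 673*(-880 + 10858963/4569669) = 673*(-4010449757/4569669) = -2699032686461/4569669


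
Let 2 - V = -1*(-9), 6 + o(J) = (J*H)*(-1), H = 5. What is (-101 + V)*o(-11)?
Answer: -5292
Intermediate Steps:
o(J) = -6 - 5*J (o(J) = -6 + (J*5)*(-1) = -6 + (5*J)*(-1) = -6 - 5*J)
V = -7 (V = 2 - (-1)*(-9) = 2 - 1*9 = 2 - 9 = -7)
(-101 + V)*o(-11) = (-101 - 7)*(-6 - 5*(-11)) = -108*(-6 + 55) = -108*49 = -5292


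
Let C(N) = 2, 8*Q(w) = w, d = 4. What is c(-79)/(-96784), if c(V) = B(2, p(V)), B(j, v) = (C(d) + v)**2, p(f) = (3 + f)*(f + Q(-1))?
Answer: -144744961/387136 ≈ -373.89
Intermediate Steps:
Q(w) = w/8
p(f) = (3 + f)*(-1/8 + f) (p(f) = (3 + f)*(f + (1/8)*(-1)) = (3 + f)*(f - 1/8) = (3 + f)*(-1/8 + f))
B(j, v) = (2 + v)**2
c(V) = (13/8 + V**2 + 23*V/8)**2 (c(V) = (2 + (-3/8 + V**2 + 23*V/8))**2 = (13/8 + V**2 + 23*V/8)**2)
c(-79)/(-96784) = ((13 + 8*(-79)**2 + 23*(-79))**2/64)/(-96784) = ((13 + 8*6241 - 1817)**2/64)*(-1/96784) = ((13 + 49928 - 1817)**2/64)*(-1/96784) = ((1/64)*48124**2)*(-1/96784) = ((1/64)*2315919376)*(-1/96784) = (144744961/4)*(-1/96784) = -144744961/387136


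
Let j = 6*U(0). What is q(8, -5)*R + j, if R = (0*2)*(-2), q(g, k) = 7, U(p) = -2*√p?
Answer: 0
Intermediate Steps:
R = 0 (R = 0*(-2) = 0)
j = 0 (j = 6*(-2*√0) = 6*(-2*0) = 6*0 = 0)
q(8, -5)*R + j = 7*0 + 0 = 0 + 0 = 0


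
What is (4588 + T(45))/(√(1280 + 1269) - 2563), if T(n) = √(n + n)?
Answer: -94831/52955 - 7689*√10/6566420 - 37*√2549/52955 - 3*√25490/6566420 ≈ -1.8298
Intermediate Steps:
T(n) = √2*√n (T(n) = √(2*n) = √2*√n)
(4588 + T(45))/(√(1280 + 1269) - 2563) = (4588 + √2*√45)/(√(1280 + 1269) - 2563) = (4588 + √2*(3*√5))/(√2549 - 2563) = (4588 + 3*√10)/(-2563 + √2549)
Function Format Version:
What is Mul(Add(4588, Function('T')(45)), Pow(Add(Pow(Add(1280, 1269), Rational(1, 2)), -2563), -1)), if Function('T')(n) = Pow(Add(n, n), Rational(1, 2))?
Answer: Add(Rational(-94831, 52955), Mul(Rational(-7689, 6566420), Pow(10, Rational(1, 2))), Mul(Rational(-37, 52955), Pow(2549, Rational(1, 2))), Mul(Rational(-3, 6566420), Pow(25490, Rational(1, 2)))) ≈ -1.8298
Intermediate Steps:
Function('T')(n) = Mul(Pow(2, Rational(1, 2)), Pow(n, Rational(1, 2))) (Function('T')(n) = Pow(Mul(2, n), Rational(1, 2)) = Mul(Pow(2, Rational(1, 2)), Pow(n, Rational(1, 2))))
Mul(Add(4588, Function('T')(45)), Pow(Add(Pow(Add(1280, 1269), Rational(1, 2)), -2563), -1)) = Mul(Add(4588, Mul(Pow(2, Rational(1, 2)), Pow(45, Rational(1, 2)))), Pow(Add(Pow(Add(1280, 1269), Rational(1, 2)), -2563), -1)) = Mul(Add(4588, Mul(Pow(2, Rational(1, 2)), Mul(3, Pow(5, Rational(1, 2))))), Pow(Add(Pow(2549, Rational(1, 2)), -2563), -1)) = Mul(Add(4588, Mul(3, Pow(10, Rational(1, 2)))), Pow(Add(-2563, Pow(2549, Rational(1, 2))), -1)) = Mul(Pow(Add(-2563, Pow(2549, Rational(1, 2))), -1), Add(4588, Mul(3, Pow(10, Rational(1, 2)))))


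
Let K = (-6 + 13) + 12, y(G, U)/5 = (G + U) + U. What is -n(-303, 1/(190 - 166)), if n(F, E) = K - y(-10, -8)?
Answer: -149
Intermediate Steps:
y(G, U) = 5*G + 10*U (y(G, U) = 5*((G + U) + U) = 5*(G + 2*U) = 5*G + 10*U)
K = 19 (K = 7 + 12 = 19)
n(F, E) = 149 (n(F, E) = 19 - (5*(-10) + 10*(-8)) = 19 - (-50 - 80) = 19 - 1*(-130) = 19 + 130 = 149)
-n(-303, 1/(190 - 166)) = -1*149 = -149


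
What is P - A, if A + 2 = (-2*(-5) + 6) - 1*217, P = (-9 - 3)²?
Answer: 347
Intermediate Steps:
P = 144 (P = (-12)² = 144)
A = -203 (A = -2 + ((-2*(-5) + 6) - 1*217) = -2 + ((10 + 6) - 217) = -2 + (16 - 217) = -2 - 201 = -203)
P - A = 144 - 1*(-203) = 144 + 203 = 347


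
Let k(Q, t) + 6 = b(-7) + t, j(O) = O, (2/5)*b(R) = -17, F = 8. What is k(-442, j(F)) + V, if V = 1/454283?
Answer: -36796921/908566 ≈ -40.500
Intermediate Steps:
b(R) = -85/2 (b(R) = (5/2)*(-17) = -85/2)
V = 1/454283 ≈ 2.2013e-6
k(Q, t) = -97/2 + t (k(Q, t) = -6 + (-85/2 + t) = -97/2 + t)
k(-442, j(F)) + V = (-97/2 + 8) + 1/454283 = -81/2 + 1/454283 = -36796921/908566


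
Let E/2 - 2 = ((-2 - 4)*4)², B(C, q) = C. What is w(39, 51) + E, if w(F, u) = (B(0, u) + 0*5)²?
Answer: 1156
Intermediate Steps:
E = 1156 (E = 4 + 2*((-2 - 4)*4)² = 4 + 2*(-6*4)² = 4 + 2*(-24)² = 4 + 2*576 = 4 + 1152 = 1156)
w(F, u) = 0 (w(F, u) = (0 + 0*5)² = (0 + 0)² = 0² = 0)
w(39, 51) + E = 0 + 1156 = 1156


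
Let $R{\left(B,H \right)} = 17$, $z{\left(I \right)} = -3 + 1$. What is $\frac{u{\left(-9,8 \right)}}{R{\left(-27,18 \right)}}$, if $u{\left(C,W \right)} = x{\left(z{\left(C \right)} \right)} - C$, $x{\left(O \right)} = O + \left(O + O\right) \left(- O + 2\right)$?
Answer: $- \frac{9}{17} \approx -0.52941$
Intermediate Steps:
$z{\left(I \right)} = -2$
$x{\left(O \right)} = O + 2 O \left(2 - O\right)$
$u{\left(C,W \right)} = -18 - C$ ($u{\left(C,W \right)} = - 2 \left(5 - -4\right) - C = - 2 \left(5 + 4\right) - C = \left(-2\right) 9 - C = -18 - C$)
$\frac{u{\left(-9,8 \right)}}{R{\left(-27,18 \right)}} = \frac{-18 - -9}{17} = \left(-18 + 9\right) \frac{1}{17} = \left(-9\right) \frac{1}{17} = - \frac{9}{17}$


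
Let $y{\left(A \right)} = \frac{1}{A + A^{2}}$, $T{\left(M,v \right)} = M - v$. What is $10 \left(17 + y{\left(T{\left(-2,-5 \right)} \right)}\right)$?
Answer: $\frac{1025}{6} \approx 170.83$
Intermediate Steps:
$10 \left(17 + y{\left(T{\left(-2,-5 \right)} \right)}\right) = 10 \left(17 + \frac{1}{\left(-2 - -5\right) \left(1 - -3\right)}\right) = 10 \left(17 + \frac{1}{\left(-2 + 5\right) \left(1 + \left(-2 + 5\right)\right)}\right) = 10 \left(17 + \frac{1}{3 \left(1 + 3\right)}\right) = 10 \left(17 + \frac{1}{3 \cdot 4}\right) = 10 \left(17 + \frac{1}{3} \cdot \frac{1}{4}\right) = 10 \left(17 + \frac{1}{12}\right) = 10 \cdot \frac{205}{12} = \frac{1025}{6}$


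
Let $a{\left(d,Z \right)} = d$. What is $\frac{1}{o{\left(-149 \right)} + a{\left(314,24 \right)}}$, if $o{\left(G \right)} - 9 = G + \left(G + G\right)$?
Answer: $- \frac{1}{124} \approx -0.0080645$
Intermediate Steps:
$o{\left(G \right)} = 9 + 3 G$ ($o{\left(G \right)} = 9 + \left(G + \left(G + G\right)\right) = 9 + \left(G + 2 G\right) = 9 + 3 G$)
$\frac{1}{o{\left(-149 \right)} + a{\left(314,24 \right)}} = \frac{1}{\left(9 + 3 \left(-149\right)\right) + 314} = \frac{1}{\left(9 - 447\right) + 314} = \frac{1}{-438 + 314} = \frac{1}{-124} = - \frac{1}{124}$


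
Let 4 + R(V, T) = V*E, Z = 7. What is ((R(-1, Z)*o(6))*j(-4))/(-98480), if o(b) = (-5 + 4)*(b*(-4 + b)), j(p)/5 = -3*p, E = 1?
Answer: -45/1231 ≈ -0.036556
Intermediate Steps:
R(V, T) = -4 + V (R(V, T) = -4 + V*1 = -4 + V)
j(p) = -15*p (j(p) = 5*(-3*p) = -15*p)
o(b) = -b*(-4 + b)
((R(-1, Z)*o(6))*j(-4))/(-98480) = (((-4 - 1)*(6*(4 - 1*6)))*(-15*(-4)))/(-98480) = (-30*(4 - 6)*60)*(-1/98480) = (-30*(-2)*60)*(-1/98480) = (-5*(-12)*60)*(-1/98480) = (60*60)*(-1/98480) = 3600*(-1/98480) = -45/1231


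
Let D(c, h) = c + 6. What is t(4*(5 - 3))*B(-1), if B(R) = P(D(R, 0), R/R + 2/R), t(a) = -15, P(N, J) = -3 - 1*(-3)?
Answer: 0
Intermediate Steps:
D(c, h) = 6 + c
P(N, J) = 0 (P(N, J) = -3 + 3 = 0)
B(R) = 0
t(4*(5 - 3))*B(-1) = -15*0 = 0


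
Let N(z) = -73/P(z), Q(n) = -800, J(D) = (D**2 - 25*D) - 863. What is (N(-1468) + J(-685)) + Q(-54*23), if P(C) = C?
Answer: 711520589/1468 ≈ 4.8469e+5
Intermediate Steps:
J(D) = -863 + D**2 - 25*D
N(z) = -73/z
(N(-1468) + J(-685)) + Q(-54*23) = (-73/(-1468) + (-863 + (-685)**2 - 25*(-685))) - 800 = (-73*(-1/1468) + (-863 + 469225 + 17125)) - 800 = (73/1468 + 485487) - 800 = 712694989/1468 - 800 = 711520589/1468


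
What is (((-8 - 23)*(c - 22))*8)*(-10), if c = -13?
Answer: -86800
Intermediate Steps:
(((-8 - 23)*(c - 22))*8)*(-10) = (((-8 - 23)*(-13 - 22))*8)*(-10) = (-31*(-35)*8)*(-10) = (1085*8)*(-10) = 8680*(-10) = -86800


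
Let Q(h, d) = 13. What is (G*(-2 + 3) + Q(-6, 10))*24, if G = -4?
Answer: 216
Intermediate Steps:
(G*(-2 + 3) + Q(-6, 10))*24 = (-4*(-2 + 3) + 13)*24 = (-4*1 + 13)*24 = (-4 + 13)*24 = 9*24 = 216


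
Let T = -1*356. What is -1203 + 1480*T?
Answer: -528083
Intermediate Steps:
T = -356
-1203 + 1480*T = -1203 + 1480*(-356) = -1203 - 526880 = -528083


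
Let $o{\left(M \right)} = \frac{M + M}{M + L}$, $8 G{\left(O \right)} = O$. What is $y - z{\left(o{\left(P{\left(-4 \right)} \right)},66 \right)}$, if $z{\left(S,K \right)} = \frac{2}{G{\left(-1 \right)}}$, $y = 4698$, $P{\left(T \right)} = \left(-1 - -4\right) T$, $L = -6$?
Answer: $4714$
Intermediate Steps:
$G{\left(O \right)} = \frac{O}{8}$
$P{\left(T \right)} = 3 T$ ($P{\left(T \right)} = \left(-1 + 4\right) T = 3 T$)
$o{\left(M \right)} = \frac{2 M}{-6 + M}$ ($o{\left(M \right)} = \frac{M + M}{M - 6} = \frac{2 M}{-6 + M}$)
$z{\left(S,K \right)} = -16$ ($z{\left(S,K \right)} = \frac{2}{\frac{1}{8} \left(-1\right)} = \frac{2}{- \frac{1}{8}} = 2 \left(-8\right) = -16$)
$y - z{\left(o{\left(P{\left(-4 \right)} \right)},66 \right)} = 4698 - -16 = 4698 + 16 = 4714$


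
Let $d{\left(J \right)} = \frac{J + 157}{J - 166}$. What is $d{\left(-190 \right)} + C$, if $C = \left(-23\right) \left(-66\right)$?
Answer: $\frac{540441}{356} \approx 1518.1$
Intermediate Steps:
$d{\left(J \right)} = \frac{157 + J}{-166 + J}$
$C = 1518$
$d{\left(-190 \right)} + C = \frac{157 - 190}{-166 - 190} + 1518 = \frac{1}{-356} \left(-33\right) + 1518 = \left(- \frac{1}{356}\right) \left(-33\right) + 1518 = \frac{33}{356} + 1518 = \frac{540441}{356}$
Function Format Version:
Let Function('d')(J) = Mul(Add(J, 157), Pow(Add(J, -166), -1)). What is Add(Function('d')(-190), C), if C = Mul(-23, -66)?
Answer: Rational(540441, 356) ≈ 1518.1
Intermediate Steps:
Function('d')(J) = Mul(Pow(Add(-166, J), -1), Add(157, J)) (Function('d')(J) = Mul(Add(157, J), Pow(Add(-166, J), -1)) = Mul(Pow(Add(-166, J), -1), Add(157, J)))
C = 1518
Add(Function('d')(-190), C) = Add(Mul(Pow(Add(-166, -190), -1), Add(157, -190)), 1518) = Add(Mul(Pow(-356, -1), -33), 1518) = Add(Mul(Rational(-1, 356), -33), 1518) = Add(Rational(33, 356), 1518) = Rational(540441, 356)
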